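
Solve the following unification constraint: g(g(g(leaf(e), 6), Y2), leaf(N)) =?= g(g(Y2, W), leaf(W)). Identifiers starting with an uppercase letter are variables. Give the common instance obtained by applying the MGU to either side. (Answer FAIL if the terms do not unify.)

Decompose g/2: g(g(leaf(e), 6), Y2) =?= g(Y2, W),  leaf(N) =?= leaf(W).
Decompose g/2: g(leaf(e), 6) =?= Y2,  Y2 =?= W.
Bind Y2 := g(leaf(e), 6); substituting into the one remaining equation that mentions Y2 gives: g(leaf(e), 6) =?= W.
Bind W := g(leaf(e), 6); substituting into the remaining equation gives: leaf(N) =?= leaf(g(leaf(e), 6)).
Decompose leaf/1: N =?= g(leaf(e), 6).
Bind N := g(leaf(e), 6).
Applying the MGU to either side gives g(g(g(leaf(e), 6), g(leaf(e), 6)), leaf(g(leaf(e), 6))).

g(g(g(leaf(e), 6), g(leaf(e), 6)), leaf(g(leaf(e), 6)))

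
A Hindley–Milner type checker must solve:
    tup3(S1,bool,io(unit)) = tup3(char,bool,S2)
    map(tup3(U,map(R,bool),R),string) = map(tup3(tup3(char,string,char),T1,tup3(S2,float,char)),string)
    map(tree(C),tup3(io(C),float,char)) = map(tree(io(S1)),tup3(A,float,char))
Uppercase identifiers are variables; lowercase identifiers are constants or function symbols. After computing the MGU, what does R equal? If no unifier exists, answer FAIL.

tup3(io(unit),float,char)

Decompose tup3/3: S1 = char,  bool = bool,  io(unit) = S2.
Bind S1 := char; substituting into the one remaining equation that mentions S1 gives: map(tree(C),tup3(io(C),float,char)) = map(tree(io(char)),tup3(A,float,char)).
Delete trivial equation bool = bool.
Bind S2 := io(unit); substituting into the one remaining equation that mentions S2 gives: map(tup3(U,map(R,bool),R),string) = map(tup3(tup3(char,string,char),T1,tup3(io(unit),float,char)),string).
Decompose map/2: tup3(U,map(R,bool),R) = tup3(tup3(char,string,char),T1,tup3(io(unit),float,char)),  string = string.
Decompose tup3/3: U = tup3(char,string,char),  map(R,bool) = T1,  R = tup3(io(unit),float,char).
Bind U := tup3(char,string,char); no other remaining equation mentions U.
Bind T1 := map(R,bool); no other remaining equation mentions T1.
Bind R := tup3(io(unit),float,char); no other remaining equation mentions R. Substituting into the earlier binding gives T1 := map(tup3(io(unit),float,char),bool).
Delete trivial equation string = string.
Decompose map/2: tree(C) = tree(io(char)),  tup3(io(C),float,char) = tup3(A,float,char).
Decompose tree/1: C = io(char).
Bind C := io(char); substituting into the remaining equation gives: tup3(io(io(char)),float,char) = tup3(A,float,char).
Decompose tup3/3: io(io(char)) = A,  float = float,  char = char.
Bind A := io(io(char)); no other remaining equation mentions A.
Delete trivial equation float = float.
Delete trivial equation char = char.
MGU = { S1 := char, S2 := io(unit), U := tup3(char,string,char), T1 := map(tup3(io(unit),float,char),bool), R := tup3(io(unit),float,char), C := io(char), A := io(io(char)) }, so R := tup3(io(unit),float,char).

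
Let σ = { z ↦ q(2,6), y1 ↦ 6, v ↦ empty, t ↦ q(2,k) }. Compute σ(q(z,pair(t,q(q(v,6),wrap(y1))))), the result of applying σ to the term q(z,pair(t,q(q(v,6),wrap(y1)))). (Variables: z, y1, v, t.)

q(q(2,6),pair(q(2,k),q(q(empty,6),wrap(6))))

Replace each occurrence of z with q(2,6).
Replace each occurrence of y1 with 6.
Replace each occurrence of v with empty.
Replace each occurrence of t with q(2,k).
Result: q(q(2,6),pair(q(2,k),q(q(empty,6),wrap(6)))).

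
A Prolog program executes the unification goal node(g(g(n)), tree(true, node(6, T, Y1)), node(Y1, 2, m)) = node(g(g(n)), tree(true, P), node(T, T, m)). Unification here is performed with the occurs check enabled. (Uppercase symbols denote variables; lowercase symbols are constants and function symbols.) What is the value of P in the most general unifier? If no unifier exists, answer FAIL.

node(6, 2, 2)

Decompose node/3: g(g(n)) = g(g(n)),  tree(true, node(6, T, Y1)) = tree(true, P),  node(Y1, 2, m) = node(T, T, m).
Delete trivial equation g(g(n)) = g(g(n)).
Decompose tree/2: true = true,  node(6, T, Y1) = P.
Delete trivial equation true = true.
Bind P := node(6, T, Y1); no other remaining equation mentions P.
Decompose node/3: Y1 = T,  2 = T,  m = m.
Bind Y1 := T; no other remaining equation mentions Y1. Substituting into the earlier binding gives P := node(6, T, T).
Bind T := 2; no other remaining equation mentions T. Substituting into the earlier bindings gives P := node(6, 2, 2), Y1 := 2.
Delete trivial equation m = m.
MGU = { P = node(6, 2, 2), Y1 = 2, T = 2 }, so P = node(6, 2, 2).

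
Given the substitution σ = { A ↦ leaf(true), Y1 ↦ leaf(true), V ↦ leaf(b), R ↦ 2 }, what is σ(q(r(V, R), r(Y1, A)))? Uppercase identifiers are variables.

Replace each occurrence of A with leaf(true).
Replace each occurrence of Y1 with leaf(true).
Replace each occurrence of V with leaf(b).
Replace each occurrence of R with 2.
Result: q(r(leaf(b), 2), r(leaf(true), leaf(true))).

q(r(leaf(b), 2), r(leaf(true), leaf(true)))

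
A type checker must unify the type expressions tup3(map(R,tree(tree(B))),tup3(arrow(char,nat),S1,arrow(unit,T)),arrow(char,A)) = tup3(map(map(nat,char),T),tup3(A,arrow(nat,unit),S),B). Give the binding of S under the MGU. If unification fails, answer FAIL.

arrow(unit,tree(tree(arrow(char,arrow(char,nat)))))

Decompose tup3/3: map(R,tree(tree(B))) = map(map(nat,char),T),  tup3(arrow(char,nat),S1,arrow(unit,T)) = tup3(A,arrow(nat,unit),S),  arrow(char,A) = B.
Decompose map/2: R = map(nat,char),  tree(tree(B)) = T.
Bind R := map(nat,char); no other remaining equation mentions R.
Bind T := tree(tree(B)); substituting into the one remaining equation that mentions T gives: tup3(arrow(char,nat),S1,arrow(unit,tree(tree(B)))) = tup3(A,arrow(nat,unit),S).
Decompose tup3/3: arrow(char,nat) = A,  S1 = arrow(nat,unit),  arrow(unit,tree(tree(B))) = S.
Bind A := arrow(char,nat); substituting into the one remaining equation that mentions A gives: arrow(char,arrow(char,nat)) = B.
Bind S1 := arrow(nat,unit); no other remaining equation mentions S1.
Bind S := arrow(unit,tree(tree(B))); no other remaining equation mentions S.
Bind B := arrow(char,arrow(char,nat)). Substituting into the earlier bindings gives T := tree(tree(arrow(char,arrow(char,nat)))), S := arrow(unit,tree(tree(arrow(char,arrow(char,nat))))).
MGU = { R := map(nat,char), T := tree(tree(arrow(char,arrow(char,nat)))), A := arrow(char,nat), S1 := arrow(nat,unit), S := arrow(unit,tree(tree(arrow(char,arrow(char,nat))))), B := arrow(char,arrow(char,nat)) }, so S := arrow(unit,tree(tree(arrow(char,arrow(char,nat))))).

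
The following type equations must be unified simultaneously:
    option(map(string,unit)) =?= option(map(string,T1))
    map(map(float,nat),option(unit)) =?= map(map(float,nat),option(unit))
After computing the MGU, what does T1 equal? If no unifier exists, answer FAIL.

unit

Decompose option/1: map(string,unit) =?= map(string,T1).
Decompose map/2: string =?= string,  unit =?= T1.
Delete trivial equation string =?= string.
Bind T1 := unit; no other remaining equation mentions T1.
Delete trivial equation map(map(float,nat),option(unit)) =?= map(map(float,nat),option(unit)).
MGU = { T1 -> unit }, so T1 -> unit.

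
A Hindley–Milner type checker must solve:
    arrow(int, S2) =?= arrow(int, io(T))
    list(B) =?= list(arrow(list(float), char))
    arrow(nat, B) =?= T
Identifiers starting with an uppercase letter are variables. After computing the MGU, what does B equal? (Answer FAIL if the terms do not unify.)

arrow(list(float), char)

Decompose arrow/2: int =?= int,  S2 =?= io(T).
Delete trivial equation int =?= int.
Bind S2 := io(T); no other remaining equation mentions S2.
Decompose list/1: B =?= arrow(list(float), char).
Bind B := arrow(list(float), char); substituting into the remaining equation gives: arrow(nat, arrow(list(float), char)) =?= T.
Bind T := arrow(nat, arrow(list(float), char)). Substituting into the earlier binding gives S2 := io(arrow(nat, arrow(list(float), char))).
MGU = { S2 ↦ io(arrow(nat, arrow(list(float), char))), B ↦ arrow(list(float), char), T ↦ arrow(nat, arrow(list(float), char)) }, so B ↦ arrow(list(float), char).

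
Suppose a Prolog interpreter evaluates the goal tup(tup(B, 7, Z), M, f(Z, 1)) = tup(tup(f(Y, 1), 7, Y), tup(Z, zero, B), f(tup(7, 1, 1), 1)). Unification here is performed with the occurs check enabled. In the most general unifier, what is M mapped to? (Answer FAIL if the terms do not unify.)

Decompose tup/3: tup(B, 7, Z) = tup(f(Y, 1), 7, Y),  M = tup(Z, zero, B),  f(Z, 1) = f(tup(7, 1, 1), 1).
Decompose tup/3: B = f(Y, 1),  7 = 7,  Z = Y.
Bind B := f(Y, 1); substituting into the one remaining equation that mentions B gives: M = tup(Z, zero, f(Y, 1)).
Delete trivial equation 7 = 7.
Bind Z := Y; substituting into the remaining equations gives: M = tup(Y, zero, f(Y, 1)),  f(Y, 1) = f(tup(7, 1, 1), 1).
Bind M := tup(Y, zero, f(Y, 1)); no other remaining equation mentions M.
Decompose f/2: Y = tup(7, 1, 1),  1 = 1.
Bind Y := tup(7, 1, 1); no other remaining equation mentions Y. Substituting into the earlier bindings gives B := f(tup(7, 1, 1), 1), Z := tup(7, 1, 1), M := tup(tup(7, 1, 1), zero, f(tup(7, 1, 1), 1)).
Delete trivial equation 1 = 1.
MGU = { B -> f(tup(7, 1, 1), 1), Z -> tup(7, 1, 1), M -> tup(tup(7, 1, 1), zero, f(tup(7, 1, 1), 1)), Y -> tup(7, 1, 1) }, so M -> tup(tup(7, 1, 1), zero, f(tup(7, 1, 1), 1)).

tup(tup(7, 1, 1), zero, f(tup(7, 1, 1), 1))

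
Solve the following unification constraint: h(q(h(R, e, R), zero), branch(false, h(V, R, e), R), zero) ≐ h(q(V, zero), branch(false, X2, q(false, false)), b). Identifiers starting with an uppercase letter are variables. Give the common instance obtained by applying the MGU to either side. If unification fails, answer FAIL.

Decompose h/3: q(h(R, e, R), zero) ≐ q(V, zero),  branch(false, h(V, R, e), R) ≐ branch(false, X2, q(false, false)),  zero ≐ b.
Decompose q/2: h(R, e, R) ≐ V,  zero ≐ zero.
Bind V := h(R, e, R); substituting into the one remaining equation that mentions V gives: branch(false, h(h(R, e, R), R, e), R) ≐ branch(false, X2, q(false, false)).
Delete trivial equation zero ≐ zero.
Decompose branch/3: false ≐ false,  h(h(R, e, R), R, e) ≐ X2,  R ≐ q(false, false).
Delete trivial equation false ≐ false.
Bind X2 := h(h(R, e, R), R, e); no other remaining equation mentions X2.
Bind R := q(false, false); no other remaining equation mentions R. Substituting into the earlier bindings gives V := h(q(false, false), e, q(false, false)), X2 := h(h(q(false, false), e, q(false, false)), q(false, false), e).
Clash: constants zero and b differ; no unifier exists.

FAIL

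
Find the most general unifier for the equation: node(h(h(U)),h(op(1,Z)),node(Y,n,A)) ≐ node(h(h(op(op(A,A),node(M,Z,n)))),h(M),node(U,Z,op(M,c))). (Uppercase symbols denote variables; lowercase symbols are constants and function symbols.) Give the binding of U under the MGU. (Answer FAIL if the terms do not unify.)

op(op(op(op(1,n),c),op(op(1,n),c)),node(op(1,n),n,n))

Decompose node/3: h(h(U)) ≐ h(h(op(op(A,A),node(M,Z,n)))),  h(op(1,Z)) ≐ h(M),  node(Y,n,A) ≐ node(U,Z,op(M,c)).
Decompose h/1: h(U) ≐ h(op(op(A,A),node(M,Z,n))).
Decompose h/1: U ≐ op(op(A,A),node(M,Z,n)).
Bind U := op(op(A,A),node(M,Z,n)); substituting into the one remaining equation that mentions U gives: node(Y,n,A) ≐ node(op(op(A,A),node(M,Z,n)),Z,op(M,c)).
Decompose h/1: op(1,Z) ≐ M.
Bind M := op(1,Z); substituting into the remaining equation gives: node(Y,n,A) ≐ node(op(op(A,A),node(op(1,Z),Z,n)),Z,op(op(1,Z),c)). Substituting into the earlier binding gives U := op(op(A,A),node(op(1,Z),Z,n)).
Decompose node/3: Y ≐ op(op(A,A),node(op(1,Z),Z,n)),  n ≐ Z,  A ≐ op(op(1,Z),c).
Bind Y := op(op(A,A),node(op(1,Z),Z,n)); no other remaining equation mentions Y.
Bind Z := n; substituting into the remaining equation gives: A ≐ op(op(1,n),c). Substituting into the earlier bindings gives U := op(op(A,A),node(op(1,n),n,n)), M := op(1,n), Y := op(op(A,A),node(op(1,n),n,n)).
Bind A := op(op(1,n),c). Substituting into the earlier bindings gives U := op(op(op(op(1,n),c),op(op(1,n),c)),node(op(1,n),n,n)), Y := op(op(op(op(1,n),c),op(op(1,n),c)),node(op(1,n),n,n)).
MGU = { U := op(op(op(op(1,n),c),op(op(1,n),c)),node(op(1,n),n,n)), M := op(1,n), Y := op(op(op(op(1,n),c),op(op(1,n),c)),node(op(1,n),n,n)), Z := n, A := op(op(1,n),c) }, so U := op(op(op(op(1,n),c),op(op(1,n),c)),node(op(1,n),n,n)).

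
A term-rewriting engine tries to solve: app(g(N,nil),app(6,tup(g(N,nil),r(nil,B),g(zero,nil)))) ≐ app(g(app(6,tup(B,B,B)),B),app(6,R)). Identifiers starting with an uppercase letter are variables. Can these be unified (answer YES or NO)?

Decompose app/2: g(N,nil) ≐ g(app(6,tup(B,B,B)),B),  app(6,tup(g(N,nil),r(nil,B),g(zero,nil))) ≐ app(6,R).
Decompose g/2: N ≐ app(6,tup(B,B,B)),  nil ≐ B.
Bind N := app(6,tup(B,B,B)); substituting into the one remaining equation that mentions N gives: app(6,tup(g(app(6,tup(B,B,B)),nil),r(nil,B),g(zero,nil))) ≐ app(6,R).
Bind B := nil; substituting into the remaining equation gives: app(6,tup(g(app(6,tup(nil,nil,nil)),nil),r(nil,nil),g(zero,nil))) ≐ app(6,R). Substituting into the earlier binding gives N := app(6,tup(nil,nil,nil)).
Decompose app/2: 6 ≐ 6,  tup(g(app(6,tup(nil,nil,nil)),nil),r(nil,nil),g(zero,nil)) ≐ R.
Delete trivial equation 6 ≐ 6.
Bind R := tup(g(app(6,tup(nil,nil,nil)),nil),r(nil,nil),g(zero,nil)).
No equations remain and no clash or occurs-check failure arose, so a unifier exists.

YES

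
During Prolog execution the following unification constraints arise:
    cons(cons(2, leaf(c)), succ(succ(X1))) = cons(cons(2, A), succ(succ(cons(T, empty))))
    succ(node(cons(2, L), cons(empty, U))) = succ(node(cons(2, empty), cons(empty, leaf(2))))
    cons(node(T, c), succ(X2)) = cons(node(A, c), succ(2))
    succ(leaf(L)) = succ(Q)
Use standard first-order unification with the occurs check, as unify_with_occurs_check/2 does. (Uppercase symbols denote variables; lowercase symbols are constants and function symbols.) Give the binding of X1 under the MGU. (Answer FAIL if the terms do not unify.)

Decompose cons/2: cons(2, leaf(c)) = cons(2, A),  succ(succ(X1)) = succ(succ(cons(T, empty))).
Decompose cons/2: 2 = 2,  leaf(c) = A.
Delete trivial equation 2 = 2.
Bind A := leaf(c); substituting into the one remaining equation that mentions A gives: cons(node(T, c), succ(X2)) = cons(node(leaf(c), c), succ(2)).
Decompose succ/1: succ(X1) = succ(cons(T, empty)).
Decompose succ/1: X1 = cons(T, empty).
Bind X1 := cons(T, empty); no other remaining equation mentions X1.
Decompose succ/1: node(cons(2, L), cons(empty, U)) = node(cons(2, empty), cons(empty, leaf(2))).
Decompose node/2: cons(2, L) = cons(2, empty),  cons(empty, U) = cons(empty, leaf(2)).
Decompose cons/2: 2 = 2,  L = empty.
Delete trivial equation 2 = 2.
Bind L := empty; substituting into the one remaining equation that mentions L gives: succ(leaf(empty)) = succ(Q).
Decompose cons/2: empty = empty,  U = leaf(2).
Delete trivial equation empty = empty.
Bind U := leaf(2); no other remaining equation mentions U.
Decompose cons/2: node(T, c) = node(leaf(c), c),  succ(X2) = succ(2).
Decompose node/2: T = leaf(c),  c = c.
Bind T := leaf(c); no other remaining equation mentions T. Substituting into the earlier binding gives X1 := cons(leaf(c), empty).
Delete trivial equation c = c.
Decompose succ/1: X2 = 2.
Bind X2 := 2; no other remaining equation mentions X2.
Decompose succ/1: leaf(empty) = Q.
Bind Q := leaf(empty).
MGU = { A = leaf(c), X1 = cons(leaf(c), empty), L = empty, U = leaf(2), T = leaf(c), X2 = 2, Q = leaf(empty) }, so X1 = cons(leaf(c), empty).

cons(leaf(c), empty)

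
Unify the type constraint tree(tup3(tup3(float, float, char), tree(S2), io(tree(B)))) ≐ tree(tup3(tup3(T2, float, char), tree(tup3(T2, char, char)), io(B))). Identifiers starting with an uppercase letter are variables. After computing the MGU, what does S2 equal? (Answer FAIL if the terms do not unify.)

Decompose tree/1: tup3(tup3(float, float, char), tree(S2), io(tree(B))) ≐ tup3(tup3(T2, float, char), tree(tup3(T2, char, char)), io(B)).
Decompose tup3/3: tup3(float, float, char) ≐ tup3(T2, float, char),  tree(S2) ≐ tree(tup3(T2, char, char)),  io(tree(B)) ≐ io(B).
Decompose tup3/3: float ≐ T2,  float ≐ float,  char ≐ char.
Bind T2 := float; substituting into the one remaining equation that mentions T2 gives: tree(S2) ≐ tree(tup3(float, char, char)).
Delete trivial equation float ≐ float.
Delete trivial equation char ≐ char.
Decompose tree/1: S2 ≐ tup3(float, char, char).
Bind S2 := tup3(float, char, char); no other remaining equation mentions S2.
Decompose io/1: tree(B) ≐ B.
Occurs check fails: B occurs in tree(B); the equation B ≐ tree(B) has no finite solution.

FAIL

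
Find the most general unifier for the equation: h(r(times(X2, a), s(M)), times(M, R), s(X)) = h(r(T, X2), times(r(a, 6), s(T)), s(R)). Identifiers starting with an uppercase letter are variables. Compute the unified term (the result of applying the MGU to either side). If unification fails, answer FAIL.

Decompose h/3: r(times(X2, a), s(M)) = r(T, X2),  times(M, R) = times(r(a, 6), s(T)),  s(X) = s(R).
Decompose r/2: times(X2, a) = T,  s(M) = X2.
Bind T := times(X2, a); substituting into the one remaining equation that mentions T gives: times(M, R) = times(r(a, 6), s(times(X2, a))).
Bind X2 := s(M); substituting into the one remaining equation that mentions X2 gives: times(M, R) = times(r(a, 6), s(times(s(M), a))). Substituting into the earlier binding gives T := times(s(M), a).
Decompose times/2: M = r(a, 6),  R = s(times(s(M), a)).
Bind M := r(a, 6); substituting into the one remaining equation that mentions M gives: R = s(times(s(r(a, 6)), a)). Substituting into the earlier bindings gives T := times(s(r(a, 6)), a), X2 := s(r(a, 6)).
Bind R := s(times(s(r(a, 6)), a)); substituting into the remaining equation gives: s(X) = s(s(times(s(r(a, 6)), a))).
Decompose s/1: X = s(times(s(r(a, 6)), a)).
Bind X := s(times(s(r(a, 6)), a)).
Applying the MGU to either side gives h(r(times(s(r(a, 6)), a), s(r(a, 6))), times(r(a, 6), s(times(s(r(a, 6)), a))), s(s(times(s(r(a, 6)), a)))).

h(r(times(s(r(a, 6)), a), s(r(a, 6))), times(r(a, 6), s(times(s(r(a, 6)), a))), s(s(times(s(r(a, 6)), a))))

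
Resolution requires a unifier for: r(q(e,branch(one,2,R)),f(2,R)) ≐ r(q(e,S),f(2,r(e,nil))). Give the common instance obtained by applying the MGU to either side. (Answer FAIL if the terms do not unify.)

r(q(e,branch(one,2,r(e,nil))),f(2,r(e,nil)))

Decompose r/2: q(e,branch(one,2,R)) ≐ q(e,S),  f(2,R) ≐ f(2,r(e,nil)).
Decompose q/2: e ≐ e,  branch(one,2,R) ≐ S.
Delete trivial equation e ≐ e.
Bind S := branch(one,2,R); no other remaining equation mentions S.
Decompose f/2: 2 ≐ 2,  R ≐ r(e,nil).
Delete trivial equation 2 ≐ 2.
Bind R := r(e,nil). Substituting into the earlier binding gives S := branch(one,2,r(e,nil)).
Applying the MGU to either side gives r(q(e,branch(one,2,r(e,nil))),f(2,r(e,nil))).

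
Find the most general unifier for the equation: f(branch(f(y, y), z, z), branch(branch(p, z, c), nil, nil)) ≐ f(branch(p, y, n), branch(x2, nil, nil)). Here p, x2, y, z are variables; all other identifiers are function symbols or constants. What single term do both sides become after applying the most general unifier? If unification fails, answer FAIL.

Decompose f/2: branch(f(y, y), z, z) ≐ branch(p, y, n),  branch(branch(p, z, c), nil, nil) ≐ branch(x2, nil, nil).
Decompose branch/3: f(y, y) ≐ p,  z ≐ y,  z ≐ n.
Bind p := f(y, y); substituting into the one remaining equation that mentions p gives: branch(branch(f(y, y), z, c), nil, nil) ≐ branch(x2, nil, nil).
Bind z := y; substituting into the remaining equations gives: y ≐ n,  branch(branch(f(y, y), y, c), nil, nil) ≐ branch(x2, nil, nil).
Bind y := n; substituting into the remaining equation gives: branch(branch(f(n, n), n, c), nil, nil) ≐ branch(x2, nil, nil). Substituting into the earlier bindings gives p := f(n, n), z := n.
Decompose branch/3: branch(f(n, n), n, c) ≐ x2,  nil ≐ nil,  nil ≐ nil.
Bind x2 := branch(f(n, n), n, c); no other remaining equation mentions x2.
Delete trivial equation nil ≐ nil.
Delete trivial equation nil ≐ nil.
Applying the MGU to either side gives f(branch(f(n, n), n, n), branch(branch(f(n, n), n, c), nil, nil)).

f(branch(f(n, n), n, n), branch(branch(f(n, n), n, c), nil, nil))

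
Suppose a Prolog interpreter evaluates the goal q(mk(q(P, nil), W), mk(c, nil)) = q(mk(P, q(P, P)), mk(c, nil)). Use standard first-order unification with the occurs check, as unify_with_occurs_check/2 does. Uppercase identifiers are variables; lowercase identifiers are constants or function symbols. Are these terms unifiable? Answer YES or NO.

Decompose q/2: mk(q(P, nil), W) = mk(P, q(P, P)),  mk(c, nil) = mk(c, nil).
Decompose mk/2: q(P, nil) = P,  W = q(P, P).
Occurs check fails: P occurs in q(P, nil); the equation P = q(P, nil) has no finite solution.

NO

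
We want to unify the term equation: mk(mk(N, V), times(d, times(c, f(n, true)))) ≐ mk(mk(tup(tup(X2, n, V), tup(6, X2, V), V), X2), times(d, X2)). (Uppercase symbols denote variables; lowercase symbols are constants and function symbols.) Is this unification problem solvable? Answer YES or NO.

YES

Decompose mk/2: mk(N, V) ≐ mk(tup(tup(X2, n, V), tup(6, X2, V), V), X2),  times(d, times(c, f(n, true))) ≐ times(d, X2).
Decompose mk/2: N ≐ tup(tup(X2, n, V), tup(6, X2, V), V),  V ≐ X2.
Bind N := tup(tup(X2, n, V), tup(6, X2, V), V); no other remaining equation mentions N.
Bind V := X2; no other remaining equation mentions V. Substituting into the earlier binding gives N := tup(tup(X2, n, X2), tup(6, X2, X2), X2).
Decompose times/2: d ≐ d,  times(c, f(n, true)) ≐ X2.
Delete trivial equation d ≐ d.
Bind X2 := times(c, f(n, true)). Substituting into the earlier bindings gives N := tup(tup(times(c, f(n, true)), n, times(c, f(n, true))), tup(6, times(c, f(n, true)), times(c, f(n, true))), times(c, f(n, true))), V := times(c, f(n, true)).
No equations remain and no clash or occurs-check failure arose, so a unifier exists.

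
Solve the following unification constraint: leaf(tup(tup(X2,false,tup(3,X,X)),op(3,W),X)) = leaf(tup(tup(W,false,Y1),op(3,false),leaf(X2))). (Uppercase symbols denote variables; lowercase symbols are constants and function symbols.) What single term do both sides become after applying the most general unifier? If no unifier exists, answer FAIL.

leaf(tup(tup(false,false,tup(3,leaf(false),leaf(false))),op(3,false),leaf(false)))

Decompose leaf/1: tup(tup(X2,false,tup(3,X,X)),op(3,W),X) = tup(tup(W,false,Y1),op(3,false),leaf(X2)).
Decompose tup/3: tup(X2,false,tup(3,X,X)) = tup(W,false,Y1),  op(3,W) = op(3,false),  X = leaf(X2).
Decompose tup/3: X2 = W,  false = false,  tup(3,X,X) = Y1.
Bind X2 := W; substituting into the one remaining equation that mentions X2 gives: X = leaf(W).
Delete trivial equation false = false.
Bind Y1 := tup(3,X,X); no other remaining equation mentions Y1.
Decompose op/2: 3 = 3,  W = false.
Delete trivial equation 3 = 3.
Bind W := false; substituting into the remaining equation gives: X = leaf(false). Substituting into the earlier binding gives X2 := false.
Bind X := leaf(false). Substituting into the earlier binding gives Y1 := tup(3,leaf(false),leaf(false)).
Applying the MGU to either side gives leaf(tup(tup(false,false,tup(3,leaf(false),leaf(false))),op(3,false),leaf(false))).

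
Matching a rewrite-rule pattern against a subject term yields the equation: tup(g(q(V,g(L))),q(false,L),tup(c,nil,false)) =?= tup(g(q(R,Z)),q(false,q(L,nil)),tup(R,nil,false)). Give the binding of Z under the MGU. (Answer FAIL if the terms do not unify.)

Decompose tup/3: g(q(V,g(L))) =?= g(q(R,Z)),  q(false,L) =?= q(false,q(L,nil)),  tup(c,nil,false) =?= tup(R,nil,false).
Decompose g/1: q(V,g(L)) =?= q(R,Z).
Decompose q/2: V =?= R,  g(L) =?= Z.
Bind V := R; no other remaining equation mentions V.
Bind Z := g(L); no other remaining equation mentions Z.
Decompose q/2: false =?= false,  L =?= q(L,nil).
Delete trivial equation false =?= false.
Occurs check fails: L occurs in q(L,nil); the equation L =?= q(L,nil) has no finite solution.

FAIL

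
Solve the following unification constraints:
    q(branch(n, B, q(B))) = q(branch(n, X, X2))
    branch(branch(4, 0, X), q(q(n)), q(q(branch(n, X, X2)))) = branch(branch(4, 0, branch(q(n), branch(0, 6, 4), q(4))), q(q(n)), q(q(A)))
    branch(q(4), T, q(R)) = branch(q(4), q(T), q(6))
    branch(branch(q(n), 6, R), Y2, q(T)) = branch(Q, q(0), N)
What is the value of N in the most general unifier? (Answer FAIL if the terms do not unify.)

FAIL

Decompose q/1: branch(n, B, q(B)) = branch(n, X, X2).
Decompose branch/3: n = n,  B = X,  q(B) = X2.
Delete trivial equation n = n.
Bind B := X; substituting into the one remaining equation that mentions B gives: q(X) = X2.
Bind X2 := q(X); substituting into the one remaining equation that mentions X2 gives: branch(branch(4, 0, X), q(q(n)), q(q(branch(n, X, q(X))))) = branch(branch(4, 0, branch(q(n), branch(0, 6, 4), q(4))), q(q(n)), q(q(A))).
Decompose branch/3: branch(4, 0, X) = branch(4, 0, branch(q(n), branch(0, 6, 4), q(4))),  q(q(n)) = q(q(n)),  q(q(branch(n, X, q(X)))) = q(q(A)).
Decompose branch/3: 4 = 4,  0 = 0,  X = branch(q(n), branch(0, 6, 4), q(4)).
Delete trivial equation 4 = 4.
Delete trivial equation 0 = 0.
Bind X := branch(q(n), branch(0, 6, 4), q(4)); substituting into the one remaining equation that mentions X gives: q(q(branch(n, branch(q(n), branch(0, 6, 4), q(4)), q(branch(q(n), branch(0, 6, 4), q(4)))))) = q(q(A)). Substituting into the earlier bindings gives B := branch(q(n), branch(0, 6, 4), q(4)), X2 := q(branch(q(n), branch(0, 6, 4), q(4))).
Delete trivial equation q(q(n)) = q(q(n)).
Decompose q/1: q(branch(n, branch(q(n), branch(0, 6, 4), q(4)), q(branch(q(n), branch(0, 6, 4), q(4))))) = q(A).
Decompose q/1: branch(n, branch(q(n), branch(0, 6, 4), q(4)), q(branch(q(n), branch(0, 6, 4), q(4)))) = A.
Bind A := branch(n, branch(q(n), branch(0, 6, 4), q(4)), q(branch(q(n), branch(0, 6, 4), q(4)))); no other remaining equation mentions A.
Decompose branch/3: q(4) = q(4),  T = q(T),  q(R) = q(6).
Delete trivial equation q(4) = q(4).
Occurs check fails: T occurs in q(T); the equation T = q(T) has no finite solution.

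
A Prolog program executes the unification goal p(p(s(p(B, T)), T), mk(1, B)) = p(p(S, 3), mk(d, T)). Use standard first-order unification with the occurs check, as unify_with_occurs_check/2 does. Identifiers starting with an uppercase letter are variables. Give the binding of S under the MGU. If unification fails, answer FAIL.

FAIL

Decompose p/2: p(s(p(B, T)), T) = p(S, 3),  mk(1, B) = mk(d, T).
Decompose p/2: s(p(B, T)) = S,  T = 3.
Bind S := s(p(B, T)); no other remaining equation mentions S.
Bind T := 3; substituting into the remaining equation gives: mk(1, B) = mk(d, 3). Substituting into the earlier binding gives S := s(p(B, 3)).
Decompose mk/2: 1 = d,  B = 3.
Clash: constants 1 and d differ; no unifier exists.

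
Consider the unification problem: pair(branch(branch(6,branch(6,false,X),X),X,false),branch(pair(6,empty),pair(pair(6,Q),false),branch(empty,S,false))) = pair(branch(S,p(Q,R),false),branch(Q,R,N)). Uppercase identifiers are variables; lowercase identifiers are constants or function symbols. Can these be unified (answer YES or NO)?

YES

Decompose pair/2: branch(branch(6,branch(6,false,X),X),X,false) = branch(S,p(Q,R),false),  branch(pair(6,empty),pair(pair(6,Q),false),branch(empty,S,false)) = branch(Q,R,N).
Decompose branch/3: branch(6,branch(6,false,X),X) = S,  X = p(Q,R),  false = false.
Bind S := branch(6,branch(6,false,X),X); substituting into the one remaining equation that mentions S gives: branch(pair(6,empty),pair(pair(6,Q),false),branch(empty,branch(6,branch(6,false,X),X),false)) = branch(Q,R,N).
Bind X := p(Q,R); substituting into the one remaining equation that mentions X gives: branch(pair(6,empty),pair(pair(6,Q),false),branch(empty,branch(6,branch(6,false,p(Q,R)),p(Q,R)),false)) = branch(Q,R,N). Substituting into the earlier binding gives S := branch(6,branch(6,false,p(Q,R)),p(Q,R)).
Delete trivial equation false = false.
Decompose branch/3: pair(6,empty) = Q,  pair(pair(6,Q),false) = R,  branch(empty,branch(6,branch(6,false,p(Q,R)),p(Q,R)),false) = N.
Bind Q := pair(6,empty); substituting into the remaining equations gives: pair(pair(6,pair(6,empty)),false) = R,  branch(empty,branch(6,branch(6,false,p(pair(6,empty),R)),p(pair(6,empty),R)),false) = N. Substituting into the earlier bindings gives S := branch(6,branch(6,false,p(pair(6,empty),R)),p(pair(6,empty),R)), X := p(pair(6,empty),R).
Bind R := pair(pair(6,pair(6,empty)),false); substituting into the remaining equation gives: branch(empty,branch(6,branch(6,false,p(pair(6,empty),pair(pair(6,pair(6,empty)),false))),p(pair(6,empty),pair(pair(6,pair(6,empty)),false))),false) = N. Substituting into the earlier bindings gives S := branch(6,branch(6,false,p(pair(6,empty),pair(pair(6,pair(6,empty)),false))),p(pair(6,empty),pair(pair(6,pair(6,empty)),false))), X := p(pair(6,empty),pair(pair(6,pair(6,empty)),false)).
Bind N := branch(empty,branch(6,branch(6,false,p(pair(6,empty),pair(pair(6,pair(6,empty)),false))),p(pair(6,empty),pair(pair(6,pair(6,empty)),false))),false).
No equations remain and no clash or occurs-check failure arose, so a unifier exists.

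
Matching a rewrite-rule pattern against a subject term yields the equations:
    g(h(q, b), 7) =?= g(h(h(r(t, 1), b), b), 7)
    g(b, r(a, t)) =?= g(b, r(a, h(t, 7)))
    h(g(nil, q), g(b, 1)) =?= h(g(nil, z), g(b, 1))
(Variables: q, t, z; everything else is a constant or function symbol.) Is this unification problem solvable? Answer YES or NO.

NO

Decompose g/2: h(q, b) =?= h(h(r(t, 1), b), b),  7 =?= 7.
Decompose h/2: q =?= h(r(t, 1), b),  b =?= b.
Bind q := h(r(t, 1), b); substituting into the one remaining equation that mentions q gives: h(g(nil, h(r(t, 1), b)), g(b, 1)) =?= h(g(nil, z), g(b, 1)).
Delete trivial equation b =?= b.
Delete trivial equation 7 =?= 7.
Decompose g/2: b =?= b,  r(a, t) =?= r(a, h(t, 7)).
Delete trivial equation b =?= b.
Decompose r/2: a =?= a,  t =?= h(t, 7).
Delete trivial equation a =?= a.
Occurs check fails: t occurs in h(t, 7); the equation t =?= h(t, 7) has no finite solution.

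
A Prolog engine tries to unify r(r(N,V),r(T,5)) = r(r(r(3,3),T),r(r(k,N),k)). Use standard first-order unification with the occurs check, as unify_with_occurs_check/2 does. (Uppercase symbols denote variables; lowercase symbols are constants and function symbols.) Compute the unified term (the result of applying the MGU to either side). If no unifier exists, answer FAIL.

FAIL

Decompose r/2: r(N,V) = r(r(3,3),T),  r(T,5) = r(r(k,N),k).
Decompose r/2: N = r(3,3),  V = T.
Bind N := r(3,3); substituting into the one remaining equation that mentions N gives: r(T,5) = r(r(k,r(3,3)),k).
Bind V := T; no other remaining equation mentions V.
Decompose r/2: T = r(k,r(3,3)),  5 = k.
Bind T := r(k,r(3,3)); no other remaining equation mentions T. Substituting into the earlier binding gives V := r(k,r(3,3)).
Clash: constants 5 and k differ; no unifier exists.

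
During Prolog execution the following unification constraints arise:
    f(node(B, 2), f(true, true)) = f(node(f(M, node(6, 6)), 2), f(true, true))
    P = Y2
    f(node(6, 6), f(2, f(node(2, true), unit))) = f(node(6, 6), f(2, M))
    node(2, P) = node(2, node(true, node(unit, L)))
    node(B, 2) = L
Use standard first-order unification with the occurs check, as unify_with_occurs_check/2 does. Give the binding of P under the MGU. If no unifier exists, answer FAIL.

node(true, node(unit, node(f(f(node(2, true), unit), node(6, 6)), 2)))

Decompose f/2: node(B, 2) = node(f(M, node(6, 6)), 2),  f(true, true) = f(true, true).
Decompose node/2: B = f(M, node(6, 6)),  2 = 2.
Bind B := f(M, node(6, 6)); substituting into the one remaining equation that mentions B gives: node(f(M, node(6, 6)), 2) = L.
Delete trivial equation 2 = 2.
Delete trivial equation f(true, true) = f(true, true).
Bind P := Y2; substituting into the one remaining equation that mentions P gives: node(2, Y2) = node(2, node(true, node(unit, L))).
Decompose f/2: node(6, 6) = node(6, 6),  f(2, f(node(2, true), unit)) = f(2, M).
Delete trivial equation node(6, 6) = node(6, 6).
Decompose f/2: 2 = 2,  f(node(2, true), unit) = M.
Delete trivial equation 2 = 2.
Bind M := f(node(2, true), unit); substituting into the one remaining equation that mentions M gives: node(f(f(node(2, true), unit), node(6, 6)), 2) = L. Substituting into the earlier binding gives B := f(f(node(2, true), unit), node(6, 6)).
Decompose node/2: 2 = 2,  Y2 = node(true, node(unit, L)).
Delete trivial equation 2 = 2.
Bind Y2 := node(true, node(unit, L)); no other remaining equation mentions Y2. Substituting into the earlier binding gives P := node(true, node(unit, L)).
Bind L := node(f(f(node(2, true), unit), node(6, 6)), 2). Substituting into the earlier bindings gives P := node(true, node(unit, node(f(f(node(2, true), unit), node(6, 6)), 2))), Y2 := node(true, node(unit, node(f(f(node(2, true), unit), node(6, 6)), 2))).
MGU = { B -> f(f(node(2, true), unit), node(6, 6)), P -> node(true, node(unit, node(f(f(node(2, true), unit), node(6, 6)), 2))), M -> f(node(2, true), unit), Y2 -> node(true, node(unit, node(f(f(node(2, true), unit), node(6, 6)), 2))), L -> node(f(f(node(2, true), unit), node(6, 6)), 2) }, so P -> node(true, node(unit, node(f(f(node(2, true), unit), node(6, 6)), 2))).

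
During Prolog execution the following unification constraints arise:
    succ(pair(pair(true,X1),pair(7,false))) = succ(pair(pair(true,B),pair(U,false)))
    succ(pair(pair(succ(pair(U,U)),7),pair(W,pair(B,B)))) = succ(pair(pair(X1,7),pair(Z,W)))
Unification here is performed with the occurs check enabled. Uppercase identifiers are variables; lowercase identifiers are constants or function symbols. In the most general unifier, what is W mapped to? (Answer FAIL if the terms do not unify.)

Decompose succ/1: pair(pair(true,X1),pair(7,false)) = pair(pair(true,B),pair(U,false)).
Decompose pair/2: pair(true,X1) = pair(true,B),  pair(7,false) = pair(U,false).
Decompose pair/2: true = true,  X1 = B.
Delete trivial equation true = true.
Bind X1 := B; substituting into the one remaining equation that mentions X1 gives: succ(pair(pair(succ(pair(U,U)),7),pair(W,pair(B,B)))) = succ(pair(pair(B,7),pair(Z,W))).
Decompose pair/2: 7 = U,  false = false.
Bind U := 7; substituting into the one remaining equation that mentions U gives: succ(pair(pair(succ(pair(7,7)),7),pair(W,pair(B,B)))) = succ(pair(pair(B,7),pair(Z,W))).
Delete trivial equation false = false.
Decompose succ/1: pair(pair(succ(pair(7,7)),7),pair(W,pair(B,B))) = pair(pair(B,7),pair(Z,W)).
Decompose pair/2: pair(succ(pair(7,7)),7) = pair(B,7),  pair(W,pair(B,B)) = pair(Z,W).
Decompose pair/2: succ(pair(7,7)) = B,  7 = 7.
Bind B := succ(pair(7,7)); substituting into the one remaining equation that mentions B gives: pair(W,pair(succ(pair(7,7)),succ(pair(7,7)))) = pair(Z,W). Substituting into the earlier binding gives X1 := succ(pair(7,7)).
Delete trivial equation 7 = 7.
Decompose pair/2: W = Z,  pair(succ(pair(7,7)),succ(pair(7,7))) = W.
Bind W := Z; substituting into the remaining equation gives: pair(succ(pair(7,7)),succ(pair(7,7))) = Z.
Bind Z := pair(succ(pair(7,7)),succ(pair(7,7))). Substituting into the earlier binding gives W := pair(succ(pair(7,7)),succ(pair(7,7))).
MGU = { X1 -> succ(pair(7,7)), U -> 7, B -> succ(pair(7,7)), W -> pair(succ(pair(7,7)),succ(pair(7,7))), Z -> pair(succ(pair(7,7)),succ(pair(7,7))) }, so W -> pair(succ(pair(7,7)),succ(pair(7,7))).

pair(succ(pair(7,7)),succ(pair(7,7)))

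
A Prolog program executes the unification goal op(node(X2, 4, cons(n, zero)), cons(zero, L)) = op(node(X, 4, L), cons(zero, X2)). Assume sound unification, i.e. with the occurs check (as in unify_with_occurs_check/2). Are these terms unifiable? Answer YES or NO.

YES

Decompose op/2: node(X2, 4, cons(n, zero)) = node(X, 4, L),  cons(zero, L) = cons(zero, X2).
Decompose node/3: X2 = X,  4 = 4,  cons(n, zero) = L.
Bind X2 := X; substituting into the one remaining equation that mentions X2 gives: cons(zero, L) = cons(zero, X).
Delete trivial equation 4 = 4.
Bind L := cons(n, zero); substituting into the remaining equation gives: cons(zero, cons(n, zero)) = cons(zero, X).
Decompose cons/2: zero = zero,  cons(n, zero) = X.
Delete trivial equation zero = zero.
Bind X := cons(n, zero). Substituting into the earlier binding gives X2 := cons(n, zero).
No equations remain and no clash or occurs-check failure arose, so a unifier exists.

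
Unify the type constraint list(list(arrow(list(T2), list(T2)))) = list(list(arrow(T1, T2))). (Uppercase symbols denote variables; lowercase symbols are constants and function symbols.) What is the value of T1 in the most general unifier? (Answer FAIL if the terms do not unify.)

FAIL

Decompose list/1: list(arrow(list(T2), list(T2))) = list(arrow(T1, T2)).
Decompose list/1: arrow(list(T2), list(T2)) = arrow(T1, T2).
Decompose arrow/2: list(T2) = T1,  list(T2) = T2.
Bind T1 := list(T2); no other remaining equation mentions T1.
Occurs check fails: T2 occurs in list(T2); the equation T2 = list(T2) has no finite solution.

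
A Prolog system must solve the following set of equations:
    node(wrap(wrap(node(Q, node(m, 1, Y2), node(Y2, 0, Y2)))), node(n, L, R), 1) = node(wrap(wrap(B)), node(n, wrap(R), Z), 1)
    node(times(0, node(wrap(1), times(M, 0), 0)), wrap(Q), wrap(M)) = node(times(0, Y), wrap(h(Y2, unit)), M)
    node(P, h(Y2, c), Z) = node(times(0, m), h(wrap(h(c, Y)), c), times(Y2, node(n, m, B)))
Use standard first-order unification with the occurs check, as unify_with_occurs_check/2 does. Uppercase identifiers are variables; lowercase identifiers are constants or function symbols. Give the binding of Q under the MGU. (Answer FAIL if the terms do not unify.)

Decompose node/3: wrap(wrap(node(Q, node(m, 1, Y2), node(Y2, 0, Y2)))) = wrap(wrap(B)),  node(n, L, R) = node(n, wrap(R), Z),  1 = 1.
Decompose wrap/1: wrap(node(Q, node(m, 1, Y2), node(Y2, 0, Y2))) = wrap(B).
Decompose wrap/1: node(Q, node(m, 1, Y2), node(Y2, 0, Y2)) = B.
Bind B := node(Q, node(m, 1, Y2), node(Y2, 0, Y2)); substituting into the one remaining equation that mentions B gives: node(P, h(Y2, c), Z) = node(times(0, m), h(wrap(h(c, Y)), c), times(Y2, node(n, m, node(Q, node(m, 1, Y2), node(Y2, 0, Y2))))).
Decompose node/3: n = n,  L = wrap(R),  R = Z.
Delete trivial equation n = n.
Bind L := wrap(R); no other remaining equation mentions L.
Bind R := Z; no other remaining equation mentions R. Substituting into the earlier binding gives L := wrap(Z).
Delete trivial equation 1 = 1.
Decompose node/3: times(0, node(wrap(1), times(M, 0), 0)) = times(0, Y),  wrap(Q) = wrap(h(Y2, unit)),  wrap(M) = M.
Decompose times/2: 0 = 0,  node(wrap(1), times(M, 0), 0) = Y.
Delete trivial equation 0 = 0.
Bind Y := node(wrap(1), times(M, 0), 0); substituting into the one remaining equation that mentions Y gives: node(P, h(Y2, c), Z) = node(times(0, m), h(wrap(h(c, node(wrap(1), times(M, 0), 0))), c), times(Y2, node(n, m, node(Q, node(m, 1, Y2), node(Y2, 0, Y2))))).
Decompose wrap/1: Q = h(Y2, unit).
Bind Q := h(Y2, unit); substituting into the one remaining equation that mentions Q gives: node(P, h(Y2, c), Z) = node(times(0, m), h(wrap(h(c, node(wrap(1), times(M, 0), 0))), c), times(Y2, node(n, m, node(h(Y2, unit), node(m, 1, Y2), node(Y2, 0, Y2))))). Substituting into the earlier binding gives B := node(h(Y2, unit), node(m, 1, Y2), node(Y2, 0, Y2)).
Occurs check fails: M occurs in wrap(M); the equation M = wrap(M) has no finite solution.

FAIL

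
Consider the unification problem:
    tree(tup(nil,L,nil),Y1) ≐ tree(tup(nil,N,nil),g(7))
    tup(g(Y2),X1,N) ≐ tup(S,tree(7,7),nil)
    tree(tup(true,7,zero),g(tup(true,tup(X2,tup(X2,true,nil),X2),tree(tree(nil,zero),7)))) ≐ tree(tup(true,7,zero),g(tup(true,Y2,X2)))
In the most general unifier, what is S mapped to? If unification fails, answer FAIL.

Decompose tree/2: tup(nil,L,nil) ≐ tup(nil,N,nil),  Y1 ≐ g(7).
Decompose tup/3: nil ≐ nil,  L ≐ N,  nil ≐ nil.
Delete trivial equation nil ≐ nil.
Bind L := N; no other remaining equation mentions L.
Delete trivial equation nil ≐ nil.
Bind Y1 := g(7); no other remaining equation mentions Y1.
Decompose tup/3: g(Y2) ≐ S,  X1 ≐ tree(7,7),  N ≐ nil.
Bind S := g(Y2); no other remaining equation mentions S.
Bind X1 := tree(7,7); no other remaining equation mentions X1.
Bind N := nil; no other remaining equation mentions N. Substituting into the earlier binding gives L := nil.
Decompose tree/2: tup(true,7,zero) ≐ tup(true,7,zero),  g(tup(true,tup(X2,tup(X2,true,nil),X2),tree(tree(nil,zero),7))) ≐ g(tup(true,Y2,X2)).
Delete trivial equation tup(true,7,zero) ≐ tup(true,7,zero).
Decompose g/1: tup(true,tup(X2,tup(X2,true,nil),X2),tree(tree(nil,zero),7)) ≐ tup(true,Y2,X2).
Decompose tup/3: true ≐ true,  tup(X2,tup(X2,true,nil),X2) ≐ Y2,  tree(tree(nil,zero),7) ≐ X2.
Delete trivial equation true ≐ true.
Bind Y2 := tup(X2,tup(X2,true,nil),X2); no other remaining equation mentions Y2. Substituting into the earlier binding gives S := g(tup(X2,tup(X2,true,nil),X2)).
Bind X2 := tree(tree(nil,zero),7). Substituting into the earlier bindings gives S := g(tup(tree(tree(nil,zero),7),tup(tree(tree(nil,zero),7),true,nil),tree(tree(nil,zero),7))), Y2 := tup(tree(tree(nil,zero),7),tup(tree(tree(nil,zero),7),true,nil),tree(tree(nil,zero),7)).
MGU = { L ↦ nil, Y1 ↦ g(7), S ↦ g(tup(tree(tree(nil,zero),7),tup(tree(tree(nil,zero),7),true,nil),tree(tree(nil,zero),7))), X1 ↦ tree(7,7), N ↦ nil, Y2 ↦ tup(tree(tree(nil,zero),7),tup(tree(tree(nil,zero),7),true,nil),tree(tree(nil,zero),7)), X2 ↦ tree(tree(nil,zero),7) }, so S ↦ g(tup(tree(tree(nil,zero),7),tup(tree(tree(nil,zero),7),true,nil),tree(tree(nil,zero),7))).

g(tup(tree(tree(nil,zero),7),tup(tree(tree(nil,zero),7),true,nil),tree(tree(nil,zero),7)))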